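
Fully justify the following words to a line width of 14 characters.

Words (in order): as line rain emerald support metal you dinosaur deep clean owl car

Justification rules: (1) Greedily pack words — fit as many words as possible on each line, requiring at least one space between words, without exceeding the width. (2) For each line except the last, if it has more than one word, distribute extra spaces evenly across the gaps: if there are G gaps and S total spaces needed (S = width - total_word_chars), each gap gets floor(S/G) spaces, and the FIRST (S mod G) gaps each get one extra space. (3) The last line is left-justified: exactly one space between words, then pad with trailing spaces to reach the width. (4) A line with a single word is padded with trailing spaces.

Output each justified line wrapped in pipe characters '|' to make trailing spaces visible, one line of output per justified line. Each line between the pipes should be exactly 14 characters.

Answer: |as  line  rain|
|emerald       |
|support  metal|
|you   dinosaur|
|deep clean owl|
|car           |

Derivation:
Line 1: ['as', 'line', 'rain'] (min_width=12, slack=2)
Line 2: ['emerald'] (min_width=7, slack=7)
Line 3: ['support', 'metal'] (min_width=13, slack=1)
Line 4: ['you', 'dinosaur'] (min_width=12, slack=2)
Line 5: ['deep', 'clean', 'owl'] (min_width=14, slack=0)
Line 6: ['car'] (min_width=3, slack=11)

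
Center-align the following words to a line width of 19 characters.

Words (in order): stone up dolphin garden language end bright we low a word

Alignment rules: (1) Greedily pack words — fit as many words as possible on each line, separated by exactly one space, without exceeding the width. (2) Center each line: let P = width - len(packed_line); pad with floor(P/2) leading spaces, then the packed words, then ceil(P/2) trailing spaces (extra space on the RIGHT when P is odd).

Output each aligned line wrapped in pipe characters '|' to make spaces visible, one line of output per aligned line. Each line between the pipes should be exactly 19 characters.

Line 1: ['stone', 'up', 'dolphin'] (min_width=16, slack=3)
Line 2: ['garden', 'language', 'end'] (min_width=19, slack=0)
Line 3: ['bright', 'we', 'low', 'a'] (min_width=15, slack=4)
Line 4: ['word'] (min_width=4, slack=15)

Answer: | stone up dolphin  |
|garden language end|
|  bright we low a  |
|       word        |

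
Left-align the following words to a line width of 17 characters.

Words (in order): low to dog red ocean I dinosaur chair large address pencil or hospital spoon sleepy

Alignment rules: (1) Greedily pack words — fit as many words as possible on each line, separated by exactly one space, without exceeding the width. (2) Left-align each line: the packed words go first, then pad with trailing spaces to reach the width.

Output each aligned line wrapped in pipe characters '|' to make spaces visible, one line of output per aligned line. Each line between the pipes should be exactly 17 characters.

Line 1: ['low', 'to', 'dog', 'red'] (min_width=14, slack=3)
Line 2: ['ocean', 'I', 'dinosaur'] (min_width=16, slack=1)
Line 3: ['chair', 'large'] (min_width=11, slack=6)
Line 4: ['address', 'pencil', 'or'] (min_width=17, slack=0)
Line 5: ['hospital', 'spoon'] (min_width=14, slack=3)
Line 6: ['sleepy'] (min_width=6, slack=11)

Answer: |low to dog red   |
|ocean I dinosaur |
|chair large      |
|address pencil or|
|hospital spoon   |
|sleepy           |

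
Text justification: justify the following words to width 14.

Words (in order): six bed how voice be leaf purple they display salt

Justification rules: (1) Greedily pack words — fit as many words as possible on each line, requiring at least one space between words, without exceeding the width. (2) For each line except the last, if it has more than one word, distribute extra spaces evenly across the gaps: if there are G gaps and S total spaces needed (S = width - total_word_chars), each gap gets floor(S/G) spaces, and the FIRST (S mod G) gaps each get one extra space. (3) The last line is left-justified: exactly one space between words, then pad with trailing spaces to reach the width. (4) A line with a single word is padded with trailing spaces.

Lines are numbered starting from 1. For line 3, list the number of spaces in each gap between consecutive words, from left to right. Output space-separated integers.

Answer: 4

Derivation:
Line 1: ['six', 'bed', 'how'] (min_width=11, slack=3)
Line 2: ['voice', 'be', 'leaf'] (min_width=13, slack=1)
Line 3: ['purple', 'they'] (min_width=11, slack=3)
Line 4: ['display', 'salt'] (min_width=12, slack=2)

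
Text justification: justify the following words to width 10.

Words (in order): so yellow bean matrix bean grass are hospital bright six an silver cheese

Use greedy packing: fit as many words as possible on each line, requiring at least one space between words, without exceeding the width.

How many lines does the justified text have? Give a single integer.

Line 1: ['so', 'yellow'] (min_width=9, slack=1)
Line 2: ['bean'] (min_width=4, slack=6)
Line 3: ['matrix'] (min_width=6, slack=4)
Line 4: ['bean', 'grass'] (min_width=10, slack=0)
Line 5: ['are'] (min_width=3, slack=7)
Line 6: ['hospital'] (min_width=8, slack=2)
Line 7: ['bright', 'six'] (min_width=10, slack=0)
Line 8: ['an', 'silver'] (min_width=9, slack=1)
Line 9: ['cheese'] (min_width=6, slack=4)
Total lines: 9

Answer: 9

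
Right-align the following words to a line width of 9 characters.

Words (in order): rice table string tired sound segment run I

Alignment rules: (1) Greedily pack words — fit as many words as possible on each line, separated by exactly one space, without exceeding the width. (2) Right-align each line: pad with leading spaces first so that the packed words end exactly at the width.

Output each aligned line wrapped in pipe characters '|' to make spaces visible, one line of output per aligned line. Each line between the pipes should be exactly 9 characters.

Answer: |     rice|
|    table|
|   string|
|    tired|
|    sound|
|  segment|
|    run I|

Derivation:
Line 1: ['rice'] (min_width=4, slack=5)
Line 2: ['table'] (min_width=5, slack=4)
Line 3: ['string'] (min_width=6, slack=3)
Line 4: ['tired'] (min_width=5, slack=4)
Line 5: ['sound'] (min_width=5, slack=4)
Line 6: ['segment'] (min_width=7, slack=2)
Line 7: ['run', 'I'] (min_width=5, slack=4)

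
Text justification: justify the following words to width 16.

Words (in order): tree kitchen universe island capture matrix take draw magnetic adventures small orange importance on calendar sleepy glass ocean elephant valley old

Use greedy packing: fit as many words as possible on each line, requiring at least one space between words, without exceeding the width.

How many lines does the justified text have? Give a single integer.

Answer: 12

Derivation:
Line 1: ['tree', 'kitchen'] (min_width=12, slack=4)
Line 2: ['universe', 'island'] (min_width=15, slack=1)
Line 3: ['capture', 'matrix'] (min_width=14, slack=2)
Line 4: ['take', 'draw'] (min_width=9, slack=7)
Line 5: ['magnetic'] (min_width=8, slack=8)
Line 6: ['adventures', 'small'] (min_width=16, slack=0)
Line 7: ['orange'] (min_width=6, slack=10)
Line 8: ['importance', 'on'] (min_width=13, slack=3)
Line 9: ['calendar', 'sleepy'] (min_width=15, slack=1)
Line 10: ['glass', 'ocean'] (min_width=11, slack=5)
Line 11: ['elephant', 'valley'] (min_width=15, slack=1)
Line 12: ['old'] (min_width=3, slack=13)
Total lines: 12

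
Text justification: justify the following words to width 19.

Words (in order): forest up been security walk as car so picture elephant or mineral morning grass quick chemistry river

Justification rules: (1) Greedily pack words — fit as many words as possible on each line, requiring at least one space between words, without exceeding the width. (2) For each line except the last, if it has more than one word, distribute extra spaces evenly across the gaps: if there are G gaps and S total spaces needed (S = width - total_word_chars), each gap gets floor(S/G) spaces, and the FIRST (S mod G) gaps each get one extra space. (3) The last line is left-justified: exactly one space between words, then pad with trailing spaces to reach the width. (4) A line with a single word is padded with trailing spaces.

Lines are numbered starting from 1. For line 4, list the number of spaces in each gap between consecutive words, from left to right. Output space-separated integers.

Line 1: ['forest', 'up', 'been'] (min_width=14, slack=5)
Line 2: ['security', 'walk', 'as'] (min_width=16, slack=3)
Line 3: ['car', 'so', 'picture'] (min_width=14, slack=5)
Line 4: ['elephant', 'or', 'mineral'] (min_width=19, slack=0)
Line 5: ['morning', 'grass', 'quick'] (min_width=19, slack=0)
Line 6: ['chemistry', 'river'] (min_width=15, slack=4)

Answer: 1 1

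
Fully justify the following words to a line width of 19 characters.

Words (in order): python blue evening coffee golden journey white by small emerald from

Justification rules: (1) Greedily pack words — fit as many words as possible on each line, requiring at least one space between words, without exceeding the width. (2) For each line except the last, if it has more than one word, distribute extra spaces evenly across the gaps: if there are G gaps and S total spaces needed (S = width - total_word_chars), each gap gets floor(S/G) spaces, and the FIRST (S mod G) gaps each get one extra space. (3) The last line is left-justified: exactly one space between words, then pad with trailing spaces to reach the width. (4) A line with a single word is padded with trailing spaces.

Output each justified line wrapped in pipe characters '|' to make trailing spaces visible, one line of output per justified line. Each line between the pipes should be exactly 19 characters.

Line 1: ['python', 'blue', 'evening'] (min_width=19, slack=0)
Line 2: ['coffee', 'golden'] (min_width=13, slack=6)
Line 3: ['journey', 'white', 'by'] (min_width=16, slack=3)
Line 4: ['small', 'emerald', 'from'] (min_width=18, slack=1)

Answer: |python blue evening|
|coffee       golden|
|journey   white  by|
|small emerald from |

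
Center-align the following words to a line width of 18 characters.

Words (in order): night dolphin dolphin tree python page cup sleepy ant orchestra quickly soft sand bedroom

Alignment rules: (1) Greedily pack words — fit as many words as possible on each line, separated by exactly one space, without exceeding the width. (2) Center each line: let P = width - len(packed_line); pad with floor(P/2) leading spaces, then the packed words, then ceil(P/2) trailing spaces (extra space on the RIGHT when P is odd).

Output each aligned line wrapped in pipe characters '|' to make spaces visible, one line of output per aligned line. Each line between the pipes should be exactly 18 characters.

Answer: |  night dolphin   |
|   dolphin tree   |
| python page cup  |
|    sleepy ant    |
|orchestra quickly |
|soft sand bedroom |

Derivation:
Line 1: ['night', 'dolphin'] (min_width=13, slack=5)
Line 2: ['dolphin', 'tree'] (min_width=12, slack=6)
Line 3: ['python', 'page', 'cup'] (min_width=15, slack=3)
Line 4: ['sleepy', 'ant'] (min_width=10, slack=8)
Line 5: ['orchestra', 'quickly'] (min_width=17, slack=1)
Line 6: ['soft', 'sand', 'bedroom'] (min_width=17, slack=1)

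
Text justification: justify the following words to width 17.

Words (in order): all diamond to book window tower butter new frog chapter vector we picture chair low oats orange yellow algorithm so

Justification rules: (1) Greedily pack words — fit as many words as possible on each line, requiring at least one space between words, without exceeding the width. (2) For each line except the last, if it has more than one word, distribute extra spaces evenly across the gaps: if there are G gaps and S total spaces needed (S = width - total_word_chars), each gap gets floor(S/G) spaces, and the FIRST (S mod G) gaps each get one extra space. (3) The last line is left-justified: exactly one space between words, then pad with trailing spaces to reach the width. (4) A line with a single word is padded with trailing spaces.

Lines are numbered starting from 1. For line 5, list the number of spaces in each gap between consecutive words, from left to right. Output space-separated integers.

Answer: 1 1

Derivation:
Line 1: ['all', 'diamond', 'to'] (min_width=14, slack=3)
Line 2: ['book', 'window', 'tower'] (min_width=17, slack=0)
Line 3: ['butter', 'new', 'frog'] (min_width=15, slack=2)
Line 4: ['chapter', 'vector', 'we'] (min_width=17, slack=0)
Line 5: ['picture', 'chair', 'low'] (min_width=17, slack=0)
Line 6: ['oats', 'orange'] (min_width=11, slack=6)
Line 7: ['yellow', 'algorithm'] (min_width=16, slack=1)
Line 8: ['so'] (min_width=2, slack=15)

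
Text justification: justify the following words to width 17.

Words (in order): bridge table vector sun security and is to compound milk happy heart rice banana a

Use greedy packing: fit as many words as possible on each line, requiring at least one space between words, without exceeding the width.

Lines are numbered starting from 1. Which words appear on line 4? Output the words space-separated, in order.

Line 1: ['bridge', 'table'] (min_width=12, slack=5)
Line 2: ['vector', 'sun'] (min_width=10, slack=7)
Line 3: ['security', 'and', 'is'] (min_width=15, slack=2)
Line 4: ['to', 'compound', 'milk'] (min_width=16, slack=1)
Line 5: ['happy', 'heart', 'rice'] (min_width=16, slack=1)
Line 6: ['banana', 'a'] (min_width=8, slack=9)

Answer: to compound milk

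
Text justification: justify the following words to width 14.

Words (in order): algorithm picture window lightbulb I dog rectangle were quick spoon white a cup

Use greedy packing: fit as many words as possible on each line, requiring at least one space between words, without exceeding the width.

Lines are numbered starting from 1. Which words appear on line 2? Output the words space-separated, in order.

Answer: picture window

Derivation:
Line 1: ['algorithm'] (min_width=9, slack=5)
Line 2: ['picture', 'window'] (min_width=14, slack=0)
Line 3: ['lightbulb', 'I'] (min_width=11, slack=3)
Line 4: ['dog', 'rectangle'] (min_width=13, slack=1)
Line 5: ['were', 'quick'] (min_width=10, slack=4)
Line 6: ['spoon', 'white', 'a'] (min_width=13, slack=1)
Line 7: ['cup'] (min_width=3, slack=11)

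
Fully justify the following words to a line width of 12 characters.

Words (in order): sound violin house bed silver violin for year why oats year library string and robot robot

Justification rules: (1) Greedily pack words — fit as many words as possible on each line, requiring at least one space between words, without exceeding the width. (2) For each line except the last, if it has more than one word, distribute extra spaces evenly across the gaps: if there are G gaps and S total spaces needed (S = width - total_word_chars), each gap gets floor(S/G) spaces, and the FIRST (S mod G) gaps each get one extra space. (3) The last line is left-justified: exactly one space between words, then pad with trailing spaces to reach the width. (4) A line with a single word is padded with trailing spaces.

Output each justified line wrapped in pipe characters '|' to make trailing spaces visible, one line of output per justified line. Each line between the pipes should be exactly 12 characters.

Line 1: ['sound', 'violin'] (min_width=12, slack=0)
Line 2: ['house', 'bed'] (min_width=9, slack=3)
Line 3: ['silver'] (min_width=6, slack=6)
Line 4: ['violin', 'for'] (min_width=10, slack=2)
Line 5: ['year', 'why'] (min_width=8, slack=4)
Line 6: ['oats', 'year'] (min_width=9, slack=3)
Line 7: ['library'] (min_width=7, slack=5)
Line 8: ['string', 'and'] (min_width=10, slack=2)
Line 9: ['robot', 'robot'] (min_width=11, slack=1)

Answer: |sound violin|
|house    bed|
|silver      |
|violin   for|
|year     why|
|oats    year|
|library     |
|string   and|
|robot robot |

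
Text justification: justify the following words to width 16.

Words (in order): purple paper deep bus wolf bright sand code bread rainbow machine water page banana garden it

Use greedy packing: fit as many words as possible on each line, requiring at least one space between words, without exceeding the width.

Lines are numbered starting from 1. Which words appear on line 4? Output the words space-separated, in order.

Line 1: ['purple', 'paper'] (min_width=12, slack=4)
Line 2: ['deep', 'bus', 'wolf'] (min_width=13, slack=3)
Line 3: ['bright', 'sand', 'code'] (min_width=16, slack=0)
Line 4: ['bread', 'rainbow'] (min_width=13, slack=3)
Line 5: ['machine', 'water'] (min_width=13, slack=3)
Line 6: ['page', 'banana'] (min_width=11, slack=5)
Line 7: ['garden', 'it'] (min_width=9, slack=7)

Answer: bread rainbow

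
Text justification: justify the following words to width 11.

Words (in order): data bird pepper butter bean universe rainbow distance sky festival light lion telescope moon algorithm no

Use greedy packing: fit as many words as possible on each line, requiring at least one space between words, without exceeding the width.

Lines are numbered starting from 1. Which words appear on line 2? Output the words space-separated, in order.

Line 1: ['data', 'bird'] (min_width=9, slack=2)
Line 2: ['pepper'] (min_width=6, slack=5)
Line 3: ['butter', 'bean'] (min_width=11, slack=0)
Line 4: ['universe'] (min_width=8, slack=3)
Line 5: ['rainbow'] (min_width=7, slack=4)
Line 6: ['distance'] (min_width=8, slack=3)
Line 7: ['sky'] (min_width=3, slack=8)
Line 8: ['festival'] (min_width=8, slack=3)
Line 9: ['light', 'lion'] (min_width=10, slack=1)
Line 10: ['telescope'] (min_width=9, slack=2)
Line 11: ['moon'] (min_width=4, slack=7)
Line 12: ['algorithm'] (min_width=9, slack=2)
Line 13: ['no'] (min_width=2, slack=9)

Answer: pepper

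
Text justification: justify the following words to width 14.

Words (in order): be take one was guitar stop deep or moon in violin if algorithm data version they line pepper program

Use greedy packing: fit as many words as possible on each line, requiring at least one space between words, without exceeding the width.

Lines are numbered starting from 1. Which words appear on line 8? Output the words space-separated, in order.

Line 1: ['be', 'take', 'one'] (min_width=11, slack=3)
Line 2: ['was', 'guitar'] (min_width=10, slack=4)
Line 3: ['stop', 'deep', 'or'] (min_width=12, slack=2)
Line 4: ['moon', 'in', 'violin'] (min_width=14, slack=0)
Line 5: ['if', 'algorithm'] (min_width=12, slack=2)
Line 6: ['data', 'version'] (min_width=12, slack=2)
Line 7: ['they', 'line'] (min_width=9, slack=5)
Line 8: ['pepper', 'program'] (min_width=14, slack=0)

Answer: pepper program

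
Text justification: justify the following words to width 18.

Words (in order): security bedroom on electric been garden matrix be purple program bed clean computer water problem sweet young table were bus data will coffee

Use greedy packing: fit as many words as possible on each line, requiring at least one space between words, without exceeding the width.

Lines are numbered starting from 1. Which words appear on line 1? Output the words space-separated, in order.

Line 1: ['security', 'bedroom'] (min_width=16, slack=2)
Line 2: ['on', 'electric', 'been'] (min_width=16, slack=2)
Line 3: ['garden', 'matrix', 'be'] (min_width=16, slack=2)
Line 4: ['purple', 'program', 'bed'] (min_width=18, slack=0)
Line 5: ['clean', 'computer'] (min_width=14, slack=4)
Line 6: ['water', 'problem'] (min_width=13, slack=5)
Line 7: ['sweet', 'young', 'table'] (min_width=17, slack=1)
Line 8: ['were', 'bus', 'data', 'will'] (min_width=18, slack=0)
Line 9: ['coffee'] (min_width=6, slack=12)

Answer: security bedroom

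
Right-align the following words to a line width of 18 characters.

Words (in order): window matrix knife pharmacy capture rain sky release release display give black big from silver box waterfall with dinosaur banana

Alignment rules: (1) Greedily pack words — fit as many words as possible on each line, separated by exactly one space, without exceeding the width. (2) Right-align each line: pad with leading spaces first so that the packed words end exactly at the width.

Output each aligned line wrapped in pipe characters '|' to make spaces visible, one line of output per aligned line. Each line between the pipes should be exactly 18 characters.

Line 1: ['window', 'matrix'] (min_width=13, slack=5)
Line 2: ['knife', 'pharmacy'] (min_width=14, slack=4)
Line 3: ['capture', 'rain', 'sky'] (min_width=16, slack=2)
Line 4: ['release', 'release'] (min_width=15, slack=3)
Line 5: ['display', 'give', 'black'] (min_width=18, slack=0)
Line 6: ['big', 'from', 'silver'] (min_width=15, slack=3)
Line 7: ['box', 'waterfall', 'with'] (min_width=18, slack=0)
Line 8: ['dinosaur', 'banana'] (min_width=15, slack=3)

Answer: |     window matrix|
|    knife pharmacy|
|  capture rain sky|
|   release release|
|display give black|
|   big from silver|
|box waterfall with|
|   dinosaur banana|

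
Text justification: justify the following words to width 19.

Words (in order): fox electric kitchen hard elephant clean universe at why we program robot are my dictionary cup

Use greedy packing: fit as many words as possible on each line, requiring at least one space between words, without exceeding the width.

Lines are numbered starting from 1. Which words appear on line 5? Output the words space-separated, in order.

Answer: program robot are

Derivation:
Line 1: ['fox', 'electric'] (min_width=12, slack=7)
Line 2: ['kitchen', 'hard'] (min_width=12, slack=7)
Line 3: ['elephant', 'clean'] (min_width=14, slack=5)
Line 4: ['universe', 'at', 'why', 'we'] (min_width=18, slack=1)
Line 5: ['program', 'robot', 'are'] (min_width=17, slack=2)
Line 6: ['my', 'dictionary', 'cup'] (min_width=17, slack=2)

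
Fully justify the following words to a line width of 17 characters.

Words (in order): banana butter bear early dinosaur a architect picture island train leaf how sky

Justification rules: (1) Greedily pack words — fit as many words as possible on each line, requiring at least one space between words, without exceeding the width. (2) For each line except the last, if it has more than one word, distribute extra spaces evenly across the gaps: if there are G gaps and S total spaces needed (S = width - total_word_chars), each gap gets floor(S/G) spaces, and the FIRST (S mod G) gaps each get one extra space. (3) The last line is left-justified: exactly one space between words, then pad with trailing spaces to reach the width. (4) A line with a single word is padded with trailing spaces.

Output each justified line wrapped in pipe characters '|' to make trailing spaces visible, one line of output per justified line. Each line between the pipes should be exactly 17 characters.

Answer: |banana     butter|
|bear        early|
|dinosaur        a|
|architect picture|
|island train leaf|
|how sky          |

Derivation:
Line 1: ['banana', 'butter'] (min_width=13, slack=4)
Line 2: ['bear', 'early'] (min_width=10, slack=7)
Line 3: ['dinosaur', 'a'] (min_width=10, slack=7)
Line 4: ['architect', 'picture'] (min_width=17, slack=0)
Line 5: ['island', 'train', 'leaf'] (min_width=17, slack=0)
Line 6: ['how', 'sky'] (min_width=7, slack=10)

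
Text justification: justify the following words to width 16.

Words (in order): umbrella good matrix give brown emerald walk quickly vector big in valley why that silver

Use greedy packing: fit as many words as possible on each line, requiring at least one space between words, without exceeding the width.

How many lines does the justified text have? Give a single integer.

Line 1: ['umbrella', 'good'] (min_width=13, slack=3)
Line 2: ['matrix', 'give'] (min_width=11, slack=5)
Line 3: ['brown', 'emerald'] (min_width=13, slack=3)
Line 4: ['walk', 'quickly'] (min_width=12, slack=4)
Line 5: ['vector', 'big', 'in'] (min_width=13, slack=3)
Line 6: ['valley', 'why', 'that'] (min_width=15, slack=1)
Line 7: ['silver'] (min_width=6, slack=10)
Total lines: 7

Answer: 7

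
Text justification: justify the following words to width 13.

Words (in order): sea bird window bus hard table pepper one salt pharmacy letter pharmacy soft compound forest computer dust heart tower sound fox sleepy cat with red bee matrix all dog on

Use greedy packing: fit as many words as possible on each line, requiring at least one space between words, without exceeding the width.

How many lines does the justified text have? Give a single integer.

Answer: 16

Derivation:
Line 1: ['sea', 'bird'] (min_width=8, slack=5)
Line 2: ['window', 'bus'] (min_width=10, slack=3)
Line 3: ['hard', 'table'] (min_width=10, slack=3)
Line 4: ['pepper', 'one'] (min_width=10, slack=3)
Line 5: ['salt', 'pharmacy'] (min_width=13, slack=0)
Line 6: ['letter'] (min_width=6, slack=7)
Line 7: ['pharmacy', 'soft'] (min_width=13, slack=0)
Line 8: ['compound'] (min_width=8, slack=5)
Line 9: ['forest'] (min_width=6, slack=7)
Line 10: ['computer', 'dust'] (min_width=13, slack=0)
Line 11: ['heart', 'tower'] (min_width=11, slack=2)
Line 12: ['sound', 'fox'] (min_width=9, slack=4)
Line 13: ['sleepy', 'cat'] (min_width=10, slack=3)
Line 14: ['with', 'red', 'bee'] (min_width=12, slack=1)
Line 15: ['matrix', 'all'] (min_width=10, slack=3)
Line 16: ['dog', 'on'] (min_width=6, slack=7)
Total lines: 16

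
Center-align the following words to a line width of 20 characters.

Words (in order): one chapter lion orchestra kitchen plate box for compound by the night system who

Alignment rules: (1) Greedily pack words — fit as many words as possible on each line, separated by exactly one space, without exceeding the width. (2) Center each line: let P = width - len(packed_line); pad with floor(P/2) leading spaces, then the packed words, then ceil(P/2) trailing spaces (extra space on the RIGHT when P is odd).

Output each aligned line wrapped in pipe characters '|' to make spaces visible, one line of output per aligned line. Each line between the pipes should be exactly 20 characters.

Line 1: ['one', 'chapter', 'lion'] (min_width=16, slack=4)
Line 2: ['orchestra', 'kitchen'] (min_width=17, slack=3)
Line 3: ['plate', 'box', 'for'] (min_width=13, slack=7)
Line 4: ['compound', 'by', 'the'] (min_width=15, slack=5)
Line 5: ['night', 'system', 'who'] (min_width=16, slack=4)

Answer: |  one chapter lion  |
| orchestra kitchen  |
|   plate box for    |
|  compound by the   |
|  night system who  |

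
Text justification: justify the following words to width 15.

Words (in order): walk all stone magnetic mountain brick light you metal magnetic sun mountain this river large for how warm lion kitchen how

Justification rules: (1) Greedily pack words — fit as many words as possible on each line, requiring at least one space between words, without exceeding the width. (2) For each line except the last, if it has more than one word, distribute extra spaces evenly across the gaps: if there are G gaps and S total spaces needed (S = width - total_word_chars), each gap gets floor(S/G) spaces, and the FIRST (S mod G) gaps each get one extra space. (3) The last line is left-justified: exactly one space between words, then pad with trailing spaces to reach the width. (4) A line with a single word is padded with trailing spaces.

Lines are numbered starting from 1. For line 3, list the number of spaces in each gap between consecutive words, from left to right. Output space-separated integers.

Line 1: ['walk', 'all', 'stone'] (min_width=14, slack=1)
Line 2: ['magnetic'] (min_width=8, slack=7)
Line 3: ['mountain', 'brick'] (min_width=14, slack=1)
Line 4: ['light', 'you', 'metal'] (min_width=15, slack=0)
Line 5: ['magnetic', 'sun'] (min_width=12, slack=3)
Line 6: ['mountain', 'this'] (min_width=13, slack=2)
Line 7: ['river', 'large', 'for'] (min_width=15, slack=0)
Line 8: ['how', 'warm', 'lion'] (min_width=13, slack=2)
Line 9: ['kitchen', 'how'] (min_width=11, slack=4)

Answer: 2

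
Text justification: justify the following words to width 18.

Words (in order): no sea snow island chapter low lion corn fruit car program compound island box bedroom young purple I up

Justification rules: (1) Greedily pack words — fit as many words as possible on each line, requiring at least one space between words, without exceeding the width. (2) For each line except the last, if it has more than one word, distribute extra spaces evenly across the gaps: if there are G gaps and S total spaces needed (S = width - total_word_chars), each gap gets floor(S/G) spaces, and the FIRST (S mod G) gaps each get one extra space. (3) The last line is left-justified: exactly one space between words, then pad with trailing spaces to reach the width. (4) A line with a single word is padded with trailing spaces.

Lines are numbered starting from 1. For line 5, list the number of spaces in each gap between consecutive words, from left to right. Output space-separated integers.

Line 1: ['no', 'sea', 'snow', 'island'] (min_width=18, slack=0)
Line 2: ['chapter', 'low', 'lion'] (min_width=16, slack=2)
Line 3: ['corn', 'fruit', 'car'] (min_width=14, slack=4)
Line 4: ['program', 'compound'] (min_width=16, slack=2)
Line 5: ['island', 'box', 'bedroom'] (min_width=18, slack=0)
Line 6: ['young', 'purple', 'I', 'up'] (min_width=17, slack=1)

Answer: 1 1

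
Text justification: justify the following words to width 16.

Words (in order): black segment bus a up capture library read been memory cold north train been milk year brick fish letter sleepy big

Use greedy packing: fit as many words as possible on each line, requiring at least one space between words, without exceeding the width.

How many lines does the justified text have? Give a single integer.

Answer: 8

Derivation:
Line 1: ['black', 'segment'] (min_width=13, slack=3)
Line 2: ['bus', 'a', 'up', 'capture'] (min_width=16, slack=0)
Line 3: ['library', 'read'] (min_width=12, slack=4)
Line 4: ['been', 'memory', 'cold'] (min_width=16, slack=0)
Line 5: ['north', 'train', 'been'] (min_width=16, slack=0)
Line 6: ['milk', 'year', 'brick'] (min_width=15, slack=1)
Line 7: ['fish', 'letter'] (min_width=11, slack=5)
Line 8: ['sleepy', 'big'] (min_width=10, slack=6)
Total lines: 8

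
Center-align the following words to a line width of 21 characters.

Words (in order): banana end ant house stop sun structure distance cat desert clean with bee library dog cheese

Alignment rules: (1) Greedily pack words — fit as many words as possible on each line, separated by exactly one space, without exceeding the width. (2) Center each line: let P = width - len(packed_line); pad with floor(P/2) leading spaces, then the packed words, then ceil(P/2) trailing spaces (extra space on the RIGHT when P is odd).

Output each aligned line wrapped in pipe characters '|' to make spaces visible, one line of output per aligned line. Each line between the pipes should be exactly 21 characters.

Line 1: ['banana', 'end', 'ant', 'house'] (min_width=20, slack=1)
Line 2: ['stop', 'sun', 'structure'] (min_width=18, slack=3)
Line 3: ['distance', 'cat', 'desert'] (min_width=19, slack=2)
Line 4: ['clean', 'with', 'bee'] (min_width=14, slack=7)
Line 5: ['library', 'dog', 'cheese'] (min_width=18, slack=3)

Answer: |banana end ant house |
| stop sun structure  |
| distance cat desert |
|   clean with bee    |
| library dog cheese  |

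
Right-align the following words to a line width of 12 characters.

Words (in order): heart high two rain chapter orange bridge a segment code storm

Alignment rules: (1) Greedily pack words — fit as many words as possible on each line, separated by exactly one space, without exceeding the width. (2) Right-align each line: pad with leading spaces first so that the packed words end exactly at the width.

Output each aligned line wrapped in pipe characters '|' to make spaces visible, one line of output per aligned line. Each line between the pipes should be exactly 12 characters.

Answer: |  heart high|
|    two rain|
|     chapter|
|      orange|
|    bridge a|
|segment code|
|       storm|

Derivation:
Line 1: ['heart', 'high'] (min_width=10, slack=2)
Line 2: ['two', 'rain'] (min_width=8, slack=4)
Line 3: ['chapter'] (min_width=7, slack=5)
Line 4: ['orange'] (min_width=6, slack=6)
Line 5: ['bridge', 'a'] (min_width=8, slack=4)
Line 6: ['segment', 'code'] (min_width=12, slack=0)
Line 7: ['storm'] (min_width=5, slack=7)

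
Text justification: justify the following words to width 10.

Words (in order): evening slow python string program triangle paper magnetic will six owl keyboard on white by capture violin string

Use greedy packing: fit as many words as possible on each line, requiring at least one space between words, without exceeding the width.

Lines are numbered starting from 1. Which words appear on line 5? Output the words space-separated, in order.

Answer: program

Derivation:
Line 1: ['evening'] (min_width=7, slack=3)
Line 2: ['slow'] (min_width=4, slack=6)
Line 3: ['python'] (min_width=6, slack=4)
Line 4: ['string'] (min_width=6, slack=4)
Line 5: ['program'] (min_width=7, slack=3)
Line 6: ['triangle'] (min_width=8, slack=2)
Line 7: ['paper'] (min_width=5, slack=5)
Line 8: ['magnetic'] (min_width=8, slack=2)
Line 9: ['will', 'six'] (min_width=8, slack=2)
Line 10: ['owl'] (min_width=3, slack=7)
Line 11: ['keyboard'] (min_width=8, slack=2)
Line 12: ['on', 'white'] (min_width=8, slack=2)
Line 13: ['by', 'capture'] (min_width=10, slack=0)
Line 14: ['violin'] (min_width=6, slack=4)
Line 15: ['string'] (min_width=6, slack=4)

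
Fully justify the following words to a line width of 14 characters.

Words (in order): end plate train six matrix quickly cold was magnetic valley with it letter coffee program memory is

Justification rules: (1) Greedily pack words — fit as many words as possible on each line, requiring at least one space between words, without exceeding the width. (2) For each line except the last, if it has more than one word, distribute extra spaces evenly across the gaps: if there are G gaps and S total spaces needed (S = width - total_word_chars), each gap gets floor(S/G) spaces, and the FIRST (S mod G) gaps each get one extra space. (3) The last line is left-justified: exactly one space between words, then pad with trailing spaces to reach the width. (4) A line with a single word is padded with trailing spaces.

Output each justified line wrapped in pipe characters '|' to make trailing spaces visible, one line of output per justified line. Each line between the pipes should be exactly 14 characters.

Answer: |end      plate|
|train      six|
|matrix quickly|
|cold       was|
|magnetic      |
|valley with it|
|letter  coffee|
|program memory|
|is            |

Derivation:
Line 1: ['end', 'plate'] (min_width=9, slack=5)
Line 2: ['train', 'six'] (min_width=9, slack=5)
Line 3: ['matrix', 'quickly'] (min_width=14, slack=0)
Line 4: ['cold', 'was'] (min_width=8, slack=6)
Line 5: ['magnetic'] (min_width=8, slack=6)
Line 6: ['valley', 'with', 'it'] (min_width=14, slack=0)
Line 7: ['letter', 'coffee'] (min_width=13, slack=1)
Line 8: ['program', 'memory'] (min_width=14, slack=0)
Line 9: ['is'] (min_width=2, slack=12)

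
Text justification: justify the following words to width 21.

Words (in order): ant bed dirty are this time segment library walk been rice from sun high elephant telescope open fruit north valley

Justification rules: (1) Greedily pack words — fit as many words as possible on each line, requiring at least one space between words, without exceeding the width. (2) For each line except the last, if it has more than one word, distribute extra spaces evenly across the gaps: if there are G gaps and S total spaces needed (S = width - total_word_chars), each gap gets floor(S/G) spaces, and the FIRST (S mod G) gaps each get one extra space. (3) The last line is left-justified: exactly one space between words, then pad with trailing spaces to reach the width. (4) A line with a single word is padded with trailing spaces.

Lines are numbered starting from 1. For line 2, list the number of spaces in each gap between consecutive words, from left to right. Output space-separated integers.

Answer: 3 3

Derivation:
Line 1: ['ant', 'bed', 'dirty', 'are'] (min_width=17, slack=4)
Line 2: ['this', 'time', 'segment'] (min_width=17, slack=4)
Line 3: ['library', 'walk', 'been'] (min_width=17, slack=4)
Line 4: ['rice', 'from', 'sun', 'high'] (min_width=18, slack=3)
Line 5: ['elephant', 'telescope'] (min_width=18, slack=3)
Line 6: ['open', 'fruit', 'north'] (min_width=16, slack=5)
Line 7: ['valley'] (min_width=6, slack=15)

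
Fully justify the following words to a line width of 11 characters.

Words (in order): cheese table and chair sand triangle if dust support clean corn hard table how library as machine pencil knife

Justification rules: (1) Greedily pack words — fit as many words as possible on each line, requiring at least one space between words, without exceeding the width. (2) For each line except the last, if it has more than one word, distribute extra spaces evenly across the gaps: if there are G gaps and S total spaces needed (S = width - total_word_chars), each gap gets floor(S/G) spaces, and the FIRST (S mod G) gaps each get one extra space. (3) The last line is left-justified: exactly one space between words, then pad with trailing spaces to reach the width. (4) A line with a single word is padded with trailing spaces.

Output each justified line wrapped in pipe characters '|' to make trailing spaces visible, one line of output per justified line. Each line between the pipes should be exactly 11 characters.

Line 1: ['cheese'] (min_width=6, slack=5)
Line 2: ['table', 'and'] (min_width=9, slack=2)
Line 3: ['chair', 'sand'] (min_width=10, slack=1)
Line 4: ['triangle', 'if'] (min_width=11, slack=0)
Line 5: ['dust'] (min_width=4, slack=7)
Line 6: ['support'] (min_width=7, slack=4)
Line 7: ['clean', 'corn'] (min_width=10, slack=1)
Line 8: ['hard', 'table'] (min_width=10, slack=1)
Line 9: ['how', 'library'] (min_width=11, slack=0)
Line 10: ['as', 'machine'] (min_width=10, slack=1)
Line 11: ['pencil'] (min_width=6, slack=5)
Line 12: ['knife'] (min_width=5, slack=6)

Answer: |cheese     |
|table   and|
|chair  sand|
|triangle if|
|dust       |
|support    |
|clean  corn|
|hard  table|
|how library|
|as  machine|
|pencil     |
|knife      |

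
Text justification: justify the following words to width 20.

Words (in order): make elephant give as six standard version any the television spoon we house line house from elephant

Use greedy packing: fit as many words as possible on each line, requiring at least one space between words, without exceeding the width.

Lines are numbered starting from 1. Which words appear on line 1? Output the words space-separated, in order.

Line 1: ['make', 'elephant', 'give'] (min_width=18, slack=2)
Line 2: ['as', 'six', 'standard'] (min_width=15, slack=5)
Line 3: ['version', 'any', 'the'] (min_width=15, slack=5)
Line 4: ['television', 'spoon', 'we'] (min_width=19, slack=1)
Line 5: ['house', 'line', 'house'] (min_width=16, slack=4)
Line 6: ['from', 'elephant'] (min_width=13, slack=7)

Answer: make elephant give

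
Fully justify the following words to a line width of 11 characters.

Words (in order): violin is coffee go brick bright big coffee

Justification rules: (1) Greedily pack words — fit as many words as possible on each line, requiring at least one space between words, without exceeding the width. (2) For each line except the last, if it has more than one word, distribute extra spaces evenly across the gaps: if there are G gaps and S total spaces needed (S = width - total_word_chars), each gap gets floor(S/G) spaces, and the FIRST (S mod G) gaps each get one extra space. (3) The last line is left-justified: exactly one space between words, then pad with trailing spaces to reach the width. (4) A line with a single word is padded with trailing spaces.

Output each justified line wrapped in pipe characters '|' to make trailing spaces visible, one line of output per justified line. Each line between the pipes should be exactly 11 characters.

Line 1: ['violin', 'is'] (min_width=9, slack=2)
Line 2: ['coffee', 'go'] (min_width=9, slack=2)
Line 3: ['brick'] (min_width=5, slack=6)
Line 4: ['bright', 'big'] (min_width=10, slack=1)
Line 5: ['coffee'] (min_width=6, slack=5)

Answer: |violin   is|
|coffee   go|
|brick      |
|bright  big|
|coffee     |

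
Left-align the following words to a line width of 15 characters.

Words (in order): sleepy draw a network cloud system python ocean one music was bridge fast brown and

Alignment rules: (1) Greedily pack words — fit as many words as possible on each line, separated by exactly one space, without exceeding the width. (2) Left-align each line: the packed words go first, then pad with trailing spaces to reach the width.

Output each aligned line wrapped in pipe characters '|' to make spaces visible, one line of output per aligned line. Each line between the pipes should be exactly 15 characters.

Answer: |sleepy draw a  |
|network cloud  |
|system python  |
|ocean one music|
|was bridge fast|
|brown and      |

Derivation:
Line 1: ['sleepy', 'draw', 'a'] (min_width=13, slack=2)
Line 2: ['network', 'cloud'] (min_width=13, slack=2)
Line 3: ['system', 'python'] (min_width=13, slack=2)
Line 4: ['ocean', 'one', 'music'] (min_width=15, slack=0)
Line 5: ['was', 'bridge', 'fast'] (min_width=15, slack=0)
Line 6: ['brown', 'and'] (min_width=9, slack=6)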